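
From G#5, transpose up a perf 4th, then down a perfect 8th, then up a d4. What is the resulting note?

Up a perfect fourth from G#5: C#6 (5 semitones up).
C#6 down a perfect octave → C#5 (12 semitones).
Up a diminished fourth from C#5: F5 (4 semitones up).

F5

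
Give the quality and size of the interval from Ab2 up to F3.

A to F spans six letter names (A-B-C-D-E-F) — that makes it a sixth of some quality.
Ab2 to F3 is 9 semitones, matching the major sixth exactly, so the quality is major.

major sixth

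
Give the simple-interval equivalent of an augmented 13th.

Subtracting seven from the interval number removes an octave: 13 − 7 = 6.
Quality carries through unchanged, so the simple form is an augmented sixth.

augmented sixth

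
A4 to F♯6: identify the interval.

A to F spans six letter names (A-B-C-D-E-F), plus an octave — that makes it a thirteenth of some quality.
A4 to F#6 is 21 semitones, matching the major thirteenth exactly, so the quality is major.
(Equivalently, a compound major sixth: a major sixth plus an octave.)

major 13th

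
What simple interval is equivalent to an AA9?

doubly augmented 2nd

Each octave removed subtracts seven from the number: 9 − 7 = 2.
That makes a doubly augmented ninth a compound doubly augmented second — an octave plus a doubly augmented second.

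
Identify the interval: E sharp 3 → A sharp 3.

E to A spans four letter names (E-F-G-A): a fourth.
The perfect fourth spans 5 semitones, and E#3 to A#3 is exactly 5 semitones — so this is a perfect fourth.

perfect 4th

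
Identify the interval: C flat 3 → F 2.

Descending from Cb3 to F2 is the same interval as ascending F2 to Cb3.
F to C spans five letter names (F-G-A-B-C): a fifth.
F2 to Cb3 spans 6 semitones — one semitone narrower than the perfect fifth (7) — giving a diminished fifth.

diminished 5th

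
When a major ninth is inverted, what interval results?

minor seventh

First reduce the compound major ninth to its simple form, a major second.
The rule of nine gives the new number: 9 − 2 = 7, so a second becomes a seventh.
The quality also flips — major becomes minor — giving a minor seventh.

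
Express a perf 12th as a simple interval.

Each octave removed subtracts seven from the number: 12 − 7 = 5.
That makes a perfect twelfth a compound perfect fifth — an octave plus a perfect fifth.

perfect 5th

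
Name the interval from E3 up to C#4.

E to C spans six letter names (E-F-G-A-B-C), so the interval is some kind of sixth.
The major sixth spans 9 semitones, and E3 to C#4 is exactly 9 semitones — so this is a major sixth.

major sixth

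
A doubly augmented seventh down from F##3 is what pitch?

Gb2

The seventh takes the letter from F down to G.
Moving 13 semitones down from F##3 (the size of a doubly augmented seventh) reaches Gb2.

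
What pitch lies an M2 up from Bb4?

C5

Two letter names up from B: C.
A major second spans 2 semitones, so from Bb4 the target pitch is C5.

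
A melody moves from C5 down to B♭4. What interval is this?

Descending from C5 to Bb4 is the same interval as ascending Bb4 to C5.
B to C spans two letter names (B-C) — that makes it a second of some quality.
Bb4 to C5 is 2 semitones, matching the major second exactly, so the quality is major.

major second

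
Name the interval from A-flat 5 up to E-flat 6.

A to E spans five letter names (A-B-C-D-E) — that makes it a fifth of some quality.
Counting semitones, Ab5→Eb6 is 7, which is the perfect fifth.

perfect fifth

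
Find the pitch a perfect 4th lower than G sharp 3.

D sharp 3

Counting four letter names down from G lands on D.
A perfect fourth spans 5 semitones, so from G#3 the target pitch is D#3.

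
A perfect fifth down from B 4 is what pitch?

Counting five letter names down from B lands on E.
A perfect fifth spans 7 semitones, so from B4 the target pitch is E4.

E 4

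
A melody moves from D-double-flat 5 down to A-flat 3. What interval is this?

Descending from Dbb5 to Ab3 is the same interval as ascending Ab3 to Dbb5.
A to D spans four letter names (A-B-C-D), plus an octave: an eleventh.
Ab3 to Dbb5 spans 16 semitones — one semitone narrower than the perfect eleventh (17) — giving a diminished eleventh.
(Equivalently, a compound diminished fourth: a diminished fourth plus an octave.)

d11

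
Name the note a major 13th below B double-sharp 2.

D double-sharp 1

The thirteenth's letter: B down six letter names plus an octave → D.
Moving 21 semitones down from B##2 (the size of a major thirteenth) reaches D##1.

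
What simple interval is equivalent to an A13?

augmented sixth

Take out an octave (7 from the number): 13 − 7 = 6.
That makes an augmented thirteenth a compound augmented sixth — an octave plus an augmented sixth.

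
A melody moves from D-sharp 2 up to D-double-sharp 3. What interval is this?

augmented 8th

D to D is the same letter name, plus an octave, so the interval is some kind of octave.
A perfect octave would be 12 semitones; D#2 to D##3 is 13, one semitone wider, so the interval is augmented.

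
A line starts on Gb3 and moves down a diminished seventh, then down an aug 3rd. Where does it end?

Down a diminished seventh from Gb3: A2 (9 semitones down).
A2 down an augmented third → Fb2 (5 semitones).

Fb2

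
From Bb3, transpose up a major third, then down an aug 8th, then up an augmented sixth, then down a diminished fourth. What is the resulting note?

Up a major third from Bb3: D4 (4 semitones up).
Down an augmented octave from D4: Db3 (13 semitones down).
Db3 up an augmented sixth → B3 (10 semitones).
Down a diminished fourth from B3: F##3 (4 semitones down).

F##3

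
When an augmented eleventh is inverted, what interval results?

d5

First reduce the compound augmented eleventh to its simple form, an augmented fourth.
Interval numbers invert to sum to nine: 4 + 5 = 9, so a fourth inverts to a fifth.
And augmented becomes diminished under inversion, so we get a diminished fifth.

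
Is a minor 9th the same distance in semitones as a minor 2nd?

No

A minor ninth spans 13 semitones; a minor second spans 1 semitone. They differ by 12.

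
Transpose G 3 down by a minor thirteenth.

B 1

Counting six letter names plus an octave down from G lands on B.
A minor thirteenth is 20 semitones; 20 semitones down from G3 gives B1.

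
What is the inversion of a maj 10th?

m6

First reduce the compound major tenth to its simple form, a major third.
Inverted interval numbers add to nine, so a third pairs with a sixth (3 + 6 = 9).
Quality inverts too: major becomes minor. That makes the inversion a minor sixth.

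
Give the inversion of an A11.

d5

First reduce the compound augmented eleventh to its simple form, an augmented fourth.
Inverted interval numbers add to nine, so a fourth pairs with a fifth (4 + 5 = 9).
Quality inverts too: augmented becomes diminished. That makes the inversion a diminished fifth.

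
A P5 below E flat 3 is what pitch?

Five letter names down from E: A.
A perfect fifth spans 7 semitones, so from Eb3 the target pitch is Ab2.

A flat 2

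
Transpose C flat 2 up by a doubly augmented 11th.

The eleventh's letter: C up four letter names plus an octave → F.
A doubly augmented eleventh spans 19 semitones, so from Cb2 the target pitch is F#3.

F sharp 3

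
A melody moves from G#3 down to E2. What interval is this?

major tenth

Descending from G#3 to E2 is the same interval as ascending E2 to G#3.
E to G spans three letter names (E-F-G), plus an octave — that makes it a tenth of some quality.
E2 to G#3 is 16 semitones, matching the major tenth exactly, so the quality is major.
(Equivalently, a compound major third: a major third plus an octave.)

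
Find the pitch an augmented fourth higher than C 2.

F sharp 2

The fourth takes the letter from C up to F.
An augmented fourth is 6 semitones; 6 semitones up from C2 gives F#2.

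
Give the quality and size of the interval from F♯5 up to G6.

m9

F to G spans two letter names (F-G), plus an octave, so the interval is some kind of ninth.
F#5 to G6 is 13 semitones, a half step short of the major ninth (14), so this is minor.
(Equivalently, a compound minor second: a minor second plus an octave.)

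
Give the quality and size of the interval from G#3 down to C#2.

Descending from G#3 to C#2 is the same interval as ascending C#2 to G#3.
C to G spans five letter names (C-D-E-F-G), plus an octave, so the interval is some kind of twelfth.
The perfect twelfth spans 19 semitones, and C#2 to G#3 is exactly 19 semitones — so this is a perfect twelfth.
(Equivalently, a compound perfect fifth: a perfect fifth plus an octave.)

perfect twelfth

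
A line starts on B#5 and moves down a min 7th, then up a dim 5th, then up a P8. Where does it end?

G#6

B#5 down a minor seventh → C##5 (10 semitones).
Up a diminished fifth from C##5: G#5 (6 semitones up).
Up a perfect octave from G#5: G#6 (12 semitones up).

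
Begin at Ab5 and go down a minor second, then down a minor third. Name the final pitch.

E5

Down a minor second from Ab5: G5 (1 semitone down).
G5 down a minor third → E5 (3 semitones).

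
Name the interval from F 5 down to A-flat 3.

major thirteenth

Descending from F5 to Ab3 is the same interval as ascending Ab3 to F5.
A to F spans six letter names (A-B-C-D-E-F), plus an octave, so the interval is some kind of thirteenth.
The major thirteenth spans 21 semitones, and Ab3 to F5 is exactly 21 semitones — so this is a major thirteenth.
(Equivalently, a compound major sixth: a major sixth plus an octave.)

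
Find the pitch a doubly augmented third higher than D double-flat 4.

Counting three letter names up from D lands on F.
Moving 6 semitones up from Dbb4 (the size of a doubly augmented third) reaches F#4.

F sharp 4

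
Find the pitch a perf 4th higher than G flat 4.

C flat 5

The fourth takes the letter from G up to C.
A perfect fourth spans 5 semitones, so from Gb4 the target pitch is Cb5.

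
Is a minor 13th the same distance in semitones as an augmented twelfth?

A minor thirteenth = 20 semitones = an augmented twelfth; enharmonically equal.

Yes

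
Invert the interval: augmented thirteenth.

diminished third

First reduce the compound augmented thirteenth to its simple form, an augmented sixth.
Interval numbers invert to sum to nine: 6 + 3 = 9, so a sixth inverts to a third.
Quality inverts too: augmented becomes diminished. That makes the inversion a diminished third.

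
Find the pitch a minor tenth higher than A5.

Three letters up from A (plus an octave) reaches C.
Moving 15 semitones up from A5 (the size of a minor tenth) reaches C7.

C7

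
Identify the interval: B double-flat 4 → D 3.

Descending from Bbb4 to D3 is the same interval as ascending D3 to Bbb4.
D to B spans six letter names (D-E-F-G-A-B), plus an octave, so the interval is some kind of thirteenth.
D3 to Bbb4 spans 19 semitones — two semitones narrower than the major thirteenth (21) — giving a diminished thirteenth.
(Equivalently, a compound diminished sixth: a diminished sixth plus an octave.)

diminished 13th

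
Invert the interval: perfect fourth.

perfect 5th

Interval numbers invert to sum to nine: 4 + 5 = 9, so a fourth inverts to a fifth.
The quality also flips — perfect stays perfect — giving a perfect fifth.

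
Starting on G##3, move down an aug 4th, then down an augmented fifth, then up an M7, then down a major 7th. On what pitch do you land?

G2

Down an augmented fourth from G##3: D#3 (6 semitones down).
Down an augmented fifth from D#3: G2 (8 semitones down).
G2 up a major seventh → F#3 (11 semitones).
Down a major seventh from F#3: G2 (11 semitones down).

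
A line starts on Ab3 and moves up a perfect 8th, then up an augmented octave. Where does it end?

A5

Up a perfect octave from Ab3: Ab4 (12 semitones up).
Up an augmented octave from Ab4: A5 (13 semitones up).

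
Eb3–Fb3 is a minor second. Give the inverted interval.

The rule of nine gives the new number: 9 − 2 = 7, so a second becomes a seventh.
And minor becomes major under inversion, so we get a major seventh.

major 7th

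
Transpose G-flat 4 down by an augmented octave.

An octave keeps the letter name G, an octave down from G.
Moving 13 semitones down from Gb4 (the size of an augmented octave) reaches Gbb3.

G-double-flat 3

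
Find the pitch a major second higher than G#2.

A#2

Counting two letter names up from G lands on A.
A major second spans 2 semitones, so from G#2 the target pitch is A#2.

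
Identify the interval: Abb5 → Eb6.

augmented fifth

A to E spans five letter names (A-B-C-D-E): a fifth.
A perfect fifth would be 7 semitones; Abb5 to Eb6 is 8, one semitone wider, so the interval is augmented.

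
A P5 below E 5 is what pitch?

Counting five letter names down from E lands on A.
A perfect fifth spans 7 semitones, so from E5 the target pitch is A4.

A 4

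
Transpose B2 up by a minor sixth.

The sixth takes the letter from B up to G.
Moving 8 semitones up from B2 (the size of a minor sixth) reaches G3.

G3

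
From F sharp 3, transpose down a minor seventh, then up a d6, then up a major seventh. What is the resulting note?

Down a minor seventh from F#3: G#2 (10 semitones down).
G#2 up a diminished sixth → Eb3 (7 semitones).
A major seventh up from Eb3 is D4.

D 4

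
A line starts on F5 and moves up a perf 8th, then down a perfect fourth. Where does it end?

A perfect octave up from F5 is F6.
A perfect fourth down from F6 is C6.

C6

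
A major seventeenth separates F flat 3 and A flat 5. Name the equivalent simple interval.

M3

Each octave removed subtracts seven from the number: 17 − 14 = 3.
So a major seventeenth is 2 octaves plus a major third. The quality is unchanged.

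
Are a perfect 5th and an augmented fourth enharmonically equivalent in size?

A perfect fifth spans 7 semitones; an augmented fourth spans 6 semitones. They differ by 1.

No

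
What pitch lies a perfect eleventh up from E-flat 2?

A-flat 3

The eleventh's letter: E up four letter names plus an octave → A.
A perfect eleventh is 17 semitones; 17 semitones up from Eb2 gives Ab3.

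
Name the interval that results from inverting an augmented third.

diminished 6th

Interval numbers invert to sum to nine: 3 + 6 = 9, so a third inverts to a sixth.
And augmented becomes diminished under inversion, so we get a diminished sixth.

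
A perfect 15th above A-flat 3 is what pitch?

A-flat 5

A fifteenth keeps the letter name A, two octaves up from A.
Moving 24 semitones up from Ab3 (the size of a perfect fifteenth) reaches Ab5.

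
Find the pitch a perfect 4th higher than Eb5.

Counting four letter names up from E lands on A.
A perfect fourth spans 5 semitones, so from Eb5 the target pitch is Ab5.

Ab5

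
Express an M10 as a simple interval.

major third

Subtracting seven from the interval number removes an octave: 10 − 7 = 3.
Quality carries through unchanged, so the simple form is a major third.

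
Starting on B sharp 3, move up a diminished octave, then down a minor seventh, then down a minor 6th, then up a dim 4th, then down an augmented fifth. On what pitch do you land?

D flat 3

B#3 up a diminished octave → B4 (11 semitones).
A minor seventh down from B4 is C#4.
A minor sixth down from C#4 is E#3.
A diminished fourth up from E#3 is A3.
Down an augmented fifth from A3: Db3 (8 semitones down).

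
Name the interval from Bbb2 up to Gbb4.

B to G spans six letter names (B-C-D-E-F-G), plus an octave — that makes it a thirteenth of some quality.
At 20 semitones, Bbb2→Gbb4 falls one short of a major thirteenth: minor.
(Equivalently, a compound minor sixth: a minor sixth plus an octave.)

m13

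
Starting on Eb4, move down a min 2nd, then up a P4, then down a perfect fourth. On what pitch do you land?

D4

A minor second down from Eb4 is D4.
A perfect fourth up from D4 is G4.
A perfect fourth down from G4 is D4.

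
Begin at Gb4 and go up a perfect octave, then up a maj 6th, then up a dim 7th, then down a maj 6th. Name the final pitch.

Fbb6

Up a perfect octave from Gb4: Gb5 (12 semitones up).
Gb5 up a major sixth → Eb6 (9 semitones).
Up a diminished seventh from Eb6: Dbb7 (9 semitones up).
A major sixth down from Dbb7 is Fbb6.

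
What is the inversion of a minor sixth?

major third

Interval numbers invert to sum to nine: 6 + 3 = 9, so a sixth inverts to a third.
And minor becomes major under inversion, so we get a major third.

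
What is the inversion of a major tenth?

minor 6th

First reduce the compound major tenth to its simple form, a major third.
Inverted interval numbers add to nine, so a third pairs with a sixth (3 + 6 = 9).
The quality also flips — major becomes minor — giving a minor sixth.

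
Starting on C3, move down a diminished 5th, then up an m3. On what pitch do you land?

C3 down a diminished fifth → F#2 (6 semitones).
Up a minor third from F#2: A2 (3 semitones up).

A2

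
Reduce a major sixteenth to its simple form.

Each octave removed subtracts seven from the number: 16 − 14 = 2.
Quality carries through unchanged, so the simple form is a major second.

M2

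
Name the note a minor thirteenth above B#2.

Counting six letter names plus an octave up from B lands on G.
A minor thirteenth spans 20 semitones, so from B#2 the target pitch is G#4.

G#4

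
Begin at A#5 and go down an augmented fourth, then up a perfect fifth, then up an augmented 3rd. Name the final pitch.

D##6

An augmented fourth down from A#5 is E5.
Up a perfect fifth from E5: B5 (7 semitones up).
An augmented third up from B5 is D##6.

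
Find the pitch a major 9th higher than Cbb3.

Dbb4

Two letters up from C (plus an octave) reaches D.
A major ninth is 14 semitones; 14 semitones up from Cbb3 gives Dbb4.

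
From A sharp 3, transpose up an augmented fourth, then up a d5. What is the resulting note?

Up an augmented fourth from A#3: D##4 (6 semitones up).
A diminished fifth up from D##4 is A#4.

A sharp 4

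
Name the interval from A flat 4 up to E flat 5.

A to E spans five letter names (A-B-C-D-E) — that makes it a fifth of some quality.
Ab4 to Eb5 is 7 semitones, matching the perfect fifth exactly, so the quality is perfect.

perfect fifth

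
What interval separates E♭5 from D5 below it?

m2

Descending from Eb5 to D5 is the same interval as ascending D5 to Eb5.
D to E spans two letter names (D-E), so the interval is some kind of second.
At 1 semitone, D5→Eb5 falls one short of a major second: minor.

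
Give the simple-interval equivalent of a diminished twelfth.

Take out an octave (7 from the number): 12 − 7 = 5.
So a diminished twelfth is an octave plus a diminished fifth. The quality is unchanged.

diminished 5th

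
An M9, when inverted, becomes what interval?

minor seventh

First reduce the compound major ninth to its simple form, a major second.
The rule of nine gives the new number: 9 − 2 = 7, so a second becomes a seventh.
And major becomes minor under inversion, so we get a minor seventh.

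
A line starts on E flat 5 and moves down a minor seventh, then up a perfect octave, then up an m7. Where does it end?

E flat 6

Eb5 down a minor seventh → F4 (10 semitones).
F4 up a perfect octave → F5 (12 semitones).
A minor seventh up from F5 is Eb6.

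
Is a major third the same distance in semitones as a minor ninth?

A major third is 4 semitones but a minor ninth is 13 semitones — different sizes.

No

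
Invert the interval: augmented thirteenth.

First reduce the compound augmented thirteenth to its simple form, an augmented sixth.
Inverted interval numbers add to nine, so a sixth pairs with a third (6 + 3 = 9).
Quality inverts too: augmented becomes diminished. That makes the inversion a diminished third.

diminished 3rd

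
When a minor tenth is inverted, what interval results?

major sixth

First reduce the compound minor tenth to its simple form, a minor third.
Inverted interval numbers add to nine, so a third pairs with a sixth (3 + 6 = 9).
Quality inverts too: minor becomes major. That makes the inversion a major sixth.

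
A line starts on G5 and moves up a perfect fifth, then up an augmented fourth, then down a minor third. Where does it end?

A perfect fifth up from G5 is D6.
Up an augmented fourth from D6: G#6 (6 semitones up).
A minor third down from G#6 is E#6.

E#6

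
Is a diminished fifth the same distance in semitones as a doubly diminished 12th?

No

A diminished fifth is 6 semitones but a doubly diminished twelfth is 17 semitones — different sizes.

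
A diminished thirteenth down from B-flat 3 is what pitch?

Counting six letter names plus an octave down from B lands on D.
A diminished thirteenth spans 19 semitones, so from Bb3 the target pitch is D#2.

D-sharp 2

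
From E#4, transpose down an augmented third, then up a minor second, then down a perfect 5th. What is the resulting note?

Gb3

E#4 down an augmented third → C4 (5 semitones).
C4 up a minor second → Db4 (1 semitone).
Db4 down a perfect fifth → Gb3 (7 semitones).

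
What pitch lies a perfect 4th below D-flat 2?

A-flat 1

Four letter names down from D: A.
Moving 5 semitones down from Db2 (the size of a perfect fourth) reaches Ab1.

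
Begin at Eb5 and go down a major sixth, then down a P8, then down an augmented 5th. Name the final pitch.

A major sixth down from Eb5 is Gb4.
A perfect octave down from Gb4 is Gb3.
Down an augmented fifth from Gb3: Cbb3 (8 semitones down).

Cbb3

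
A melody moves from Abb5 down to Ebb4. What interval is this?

perfect eleventh

Descending from Abb5 to Ebb4 is the same interval as ascending Ebb4 to Abb5.
E to A spans four letter names (E-F-G-A), plus an octave: an eleventh.
Ebb4 to Abb5 is 17 semitones, matching the perfect eleventh exactly, so the quality is perfect.
(Equivalently, a compound perfect fourth: a perfect fourth plus an octave.)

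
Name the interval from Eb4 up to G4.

major third

E to G spans three letter names (E-F-G): a third.
The major third spans 4 semitones, and Eb4 to G4 is exactly 4 semitones — so this is a major third.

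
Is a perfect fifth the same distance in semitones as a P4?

No

A perfect fifth spans 7 semitones; a perfect fourth spans 5 semitones. They differ by 2.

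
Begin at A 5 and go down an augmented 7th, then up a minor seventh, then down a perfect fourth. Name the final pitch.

Down an augmented seventh from A5: Bbb4 (12 semitones down).
Bbb4 up a minor seventh → Abb5 (10 semitones).
A perfect fourth down from Abb5 is Ebb5.

E double-flat 5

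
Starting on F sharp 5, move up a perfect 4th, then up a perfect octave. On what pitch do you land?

B 6

F#5 up a perfect fourth → B5 (5 semitones).
A perfect octave up from B5 is B6.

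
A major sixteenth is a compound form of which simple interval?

major second

Each octave removed subtracts seven from the number: 16 − 14 = 2.
So a major sixteenth is 2 octaves plus a major second. The quality is unchanged.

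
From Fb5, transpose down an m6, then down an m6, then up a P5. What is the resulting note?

G4

Down a minor sixth from Fb5: Ab4 (8 semitones down).
Ab4 down a minor sixth → C4 (8 semitones).
Up a perfect fifth from C4: G4 (7 semitones up).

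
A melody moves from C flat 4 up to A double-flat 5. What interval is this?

C to A spans six letter names (C-D-E-F-G-A), plus an octave: a thirteenth.
A major thirteenth would be 21 semitones, but Cb4 to Abb5 is 20 — one semitone narrower, making it a minor thirteenth.
(Equivalently, a compound minor sixth: a minor sixth plus an octave.)

minor thirteenth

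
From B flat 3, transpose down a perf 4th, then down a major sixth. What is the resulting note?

Down a perfect fourth from Bb3: F3 (5 semitones down).
F3 down a major sixth → Ab2 (9 semitones).

A flat 2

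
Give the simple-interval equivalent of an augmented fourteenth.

A7

Subtracting seven from the interval number removes an octave: 14 − 7 = 7.
So an augmented fourteenth is an octave plus an augmented seventh. The quality is unchanged.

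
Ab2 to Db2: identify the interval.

Descending from Ab2 to Db2 is the same interval as ascending Db2 to Ab2.
D to A spans five letter names (D-E-F-G-A) — that makes it a fifth of some quality.
Counting semitones, Db2→Ab2 is 7, which is the perfect fifth.

P5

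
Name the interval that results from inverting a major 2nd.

The rule of nine gives the new number: 9 − 2 = 7, so a second becomes a seventh.
The quality also flips — major becomes minor — giving a minor seventh.

minor seventh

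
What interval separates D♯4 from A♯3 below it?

perfect fourth

Descending from D#4 to A#3 is the same interval as ascending A#3 to D#4.
A to D spans four letter names (A-B-C-D): a fourth.
The perfect fourth spans 5 semitones, and A#3 to D#4 is exactly 5 semitones — so this is a perfect fourth.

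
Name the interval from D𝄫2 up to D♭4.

A15

D to D is the same letter name, plus 2 octaves: a fifteenth.
Dbb2 to Db4 spans 25 semitones — one semitone wider than the perfect fifteenth (24) — giving an augmented fifteenth.
(Equivalently, a compound augmented octave: an augmented octave plus an octave.)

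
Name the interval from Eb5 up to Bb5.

E to B spans five letter names (E-F-G-A-B), so the interval is some kind of fifth.
The perfect fifth spans 7 semitones, and Eb5 to Bb5 is exactly 7 semitones — so this is a perfect fifth.

perfect fifth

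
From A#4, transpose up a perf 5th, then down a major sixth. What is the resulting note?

G#4

A perfect fifth up from A#4 is E#5.
Down a major sixth from E#5: G#4 (9 semitones down).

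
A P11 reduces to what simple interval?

Each octave removed subtracts seven from the number: 11 − 7 = 4.
That makes a perfect eleventh a compound perfect fourth — an octave plus a perfect fourth.

P4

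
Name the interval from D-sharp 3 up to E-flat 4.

D to E spans two letter names (D-E), plus an octave — that makes it a ninth of some quality.
A major ninth would be 14 semitones; D#3 to Eb4 is 12, two semitones narrower, so the interval is diminished.

d9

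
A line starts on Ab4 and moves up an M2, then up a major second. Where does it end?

C5

Up a major second from Ab4: Bb4 (2 semitones up).
A major second up from Bb4 is C5.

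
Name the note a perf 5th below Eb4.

Ab3

Counting five letter names down from E lands on A.
A perfect fifth is 7 semitones; 7 semitones down from Eb4 gives Ab3.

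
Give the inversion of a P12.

perfect 4th

First reduce the compound perfect twelfth to its simple form, a perfect fifth.
Interval numbers invert to sum to nine: 5 + 4 = 9, so a fifth inverts to a fourth.
And perfect stays perfect under inversion, so we get a perfect fourth.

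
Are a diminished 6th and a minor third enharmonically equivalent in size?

No

A diminished sixth spans 7 semitones; a minor third spans 3 semitones. They differ by 4.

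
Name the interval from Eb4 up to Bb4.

E to B spans five letter names (E-F-G-A-B) — that makes it a fifth of some quality.
The perfect fifth spans 7 semitones, and Eb4 to Bb4 is exactly 7 semitones — so this is a perfect fifth.

P5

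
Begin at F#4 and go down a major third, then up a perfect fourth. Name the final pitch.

F#4 down a major third → D4 (4 semitones).
D4 up a perfect fourth → G4 (5 semitones).

G4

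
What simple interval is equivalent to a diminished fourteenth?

Subtracting seven from the interval number removes an octave: 14 − 7 = 7.
That makes a diminished fourteenth a compound diminished seventh — an octave plus a diminished seventh.

diminished seventh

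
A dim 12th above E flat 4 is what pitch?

B double-flat 5

The twelfth's letter: E up five letter names plus an octave → B.
A diminished twelfth is 18 semitones; 18 semitones up from Eb4 gives Bbb5.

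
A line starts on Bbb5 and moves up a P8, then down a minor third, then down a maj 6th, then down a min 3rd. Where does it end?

Gb5

Up a perfect octave from Bbb5: Bbb6 (12 semitones up).
A minor third down from Bbb6 is Gb6.
A major sixth down from Gb6 is Bbb5.
Down a minor third from Bbb5: Gb5 (3 semitones down).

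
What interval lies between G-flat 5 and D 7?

A12

G to D spans five letter names (G-A-B-C-D), plus an octave: a twelfth.
The perfect twelfth is 19 semitones; here we have 20, one semitone wider: augmented.
(Equivalently, a compound augmented fifth: an augmented fifth plus an octave.)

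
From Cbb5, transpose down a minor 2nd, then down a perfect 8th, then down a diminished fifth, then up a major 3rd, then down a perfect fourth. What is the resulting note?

Cbb5 down a minor second → Bbb4 (1 semitone).
Down a perfect octave from Bbb4: Bbb3 (12 semitones down).
Bbb3 down a diminished fifth → Eb3 (6 semitones).
Up a major third from Eb3: G3 (4 semitones up).
G3 down a perfect fourth → D3 (5 semitones).

D3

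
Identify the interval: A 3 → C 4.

minor third

A to C spans three letter names (A-B-C): a third.
At 3 semitones, A3→C4 falls one short of a major third: minor.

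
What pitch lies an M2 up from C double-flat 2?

D double-flat 2

The second takes the letter from C up to D.
A major second spans 2 semitones, so from Cbb2 the target pitch is Dbb2.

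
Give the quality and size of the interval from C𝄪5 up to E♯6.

minor tenth

C to E spans three letter names (C-D-E), plus an octave, so the interval is some kind of tenth.
A major tenth would be 16 semitones, but C##5 to E#6 is 15 — one semitone narrower, making it a minor tenth.
(Equivalently, a compound minor third: a minor third plus an octave.)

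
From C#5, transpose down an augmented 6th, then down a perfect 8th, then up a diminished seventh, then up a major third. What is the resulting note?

An augmented sixth down from C#5 is Eb4.
Eb4 down a perfect octave → Eb3 (12 semitones).
Eb3 up a diminished seventh → Dbb4 (9 semitones).
Up a major third from Dbb4: Fb4 (4 semitones up).

Fb4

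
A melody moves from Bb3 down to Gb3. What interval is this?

Descending from Bb3 to Gb3 is the same interval as ascending Gb3 to Bb3.
G to B spans three letter names (G-A-B), so the interval is some kind of third.
Gb3 to Bb3 is 4 semitones, matching the major third exactly, so the quality is major.

major third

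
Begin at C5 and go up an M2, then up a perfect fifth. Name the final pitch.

A5

C5 up a major second → D5 (2 semitones).
Up a perfect fifth from D5: A5 (7 semitones up).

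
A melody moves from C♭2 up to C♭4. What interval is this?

P15

C to C is the same letter name, plus 2 octaves: a fifteenth.
Cb2 to Cb4 is 24 semitones, matching the perfect fifteenth exactly, so the quality is perfect.
(Equivalently, a compound perfect octave: a perfect octave plus an octave.)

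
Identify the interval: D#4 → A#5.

perfect twelfth

D to A spans five letter names (D-E-F-G-A), plus an octave, so the interval is some kind of twelfth.
The perfect twelfth spans 19 semitones, and D#4 to A#5 is exactly 19 semitones — so this is a perfect twelfth.
(Equivalently, a compound perfect fifth: a perfect fifth plus an octave.)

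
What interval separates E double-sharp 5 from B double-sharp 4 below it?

perfect 4th

Descending from E##5 to B##4 is the same interval as ascending B##4 to E##5.
B to E spans four letter names (B-C-D-E), so the interval is some kind of fourth.
Counting semitones, B##4→E##5 is 5, which is the perfect fourth.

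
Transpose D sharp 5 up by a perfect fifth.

The fifth takes the letter from D up to A.
A perfect fifth spans 7 semitones, so from D#5 the target pitch is A#5.

A sharp 5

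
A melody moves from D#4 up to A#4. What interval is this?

D to A spans five letter names (D-E-F-G-A) — that makes it a fifth of some quality.
D#4 to A#4 is 7 semitones, matching the perfect fifth exactly, so the quality is perfect.

perfect 5th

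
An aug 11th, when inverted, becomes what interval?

First reduce the compound augmented eleventh to its simple form, an augmented fourth.
Inverted interval numbers add to nine, so a fourth pairs with a fifth (4 + 5 = 9).
Quality inverts too: augmented becomes diminished. That makes the inversion a diminished fifth.

d5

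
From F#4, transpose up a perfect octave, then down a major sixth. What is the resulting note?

A4

A perfect octave up from F#4 is F#5.
F#5 down a major sixth → A4 (9 semitones).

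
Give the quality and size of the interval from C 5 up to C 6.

perfect octave

C to C is the same letter name, plus an octave — that makes it an octave of some quality.
C5 to C6 is 12 semitones, matching the perfect octave exactly, so the quality is perfect.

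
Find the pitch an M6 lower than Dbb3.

Counting six letter names down from D lands on F.
Moving 9 semitones down from Dbb3 (the size of a major sixth) reaches Fbb2.

Fbb2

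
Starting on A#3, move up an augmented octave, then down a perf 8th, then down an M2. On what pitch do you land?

A#3 up an augmented octave → A##4 (13 semitones).
A##4 down a perfect octave → A##3 (12 semitones).
Down a major second from A##3: G##3 (2 semitones down).

G##3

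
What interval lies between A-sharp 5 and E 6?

diminished fifth

A to E spans five letter names (A-B-C-D-E), so the interval is some kind of fifth.
The perfect fifth is 7 semitones; here we have 6, one semitone narrower: diminished.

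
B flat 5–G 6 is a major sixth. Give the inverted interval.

Interval numbers invert to sum to nine: 6 + 3 = 9, so a sixth inverts to a third.
Quality inverts too: major becomes minor. That makes the inversion a minor third.

minor third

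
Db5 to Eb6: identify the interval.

D to E spans two letter names (D-E), plus an octave, so the interval is some kind of ninth.
Db5 to Eb6 is 14 semitones, matching the major ninth exactly, so the quality is major.
(Equivalently, a compound major second: a major second plus an octave.)

major ninth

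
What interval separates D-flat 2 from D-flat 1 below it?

Descending from Db2 to Db1 is the same interval as ascending Db1 to Db2.
D to D is the same letter name, plus an octave: an octave.
The perfect octave spans 12 semitones, and Db1 to Db2 is exactly 12 semitones — so this is a perfect octave.

perfect octave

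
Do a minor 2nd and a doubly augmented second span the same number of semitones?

A minor second is 1 semitone but a doubly augmented second is 4 semitones — different sizes.

No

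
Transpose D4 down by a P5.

Counting five letter names down from D lands on G.
A perfect fifth is 7 semitones; 7 semitones down from D4 gives G3.

G3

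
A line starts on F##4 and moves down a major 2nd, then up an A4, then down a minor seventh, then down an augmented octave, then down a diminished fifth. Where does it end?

E##2

Down a major second from F##4: E#4 (2 semitones down).
E#4 up an augmented fourth → A##4 (6 semitones).
A minor seventh down from A##4 is B##3.
An augmented octave down from B##3 is B#2.
Down a diminished fifth from B#2: E##2 (6 semitones down).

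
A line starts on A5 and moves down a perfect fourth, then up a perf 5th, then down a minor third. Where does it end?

A5 down a perfect fourth → E5 (5 semitones).
E5 up a perfect fifth → B5 (7 semitones).
A minor third down from B5 is G#5.

G#5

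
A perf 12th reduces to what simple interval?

P5

Each octave removed subtracts seven from the number: 12 − 7 = 5.
Quality carries through unchanged, so the simple form is a perfect fifth.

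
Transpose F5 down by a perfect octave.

The letter stays F (same as the start), shifted an octave down.
Moving 12 semitones down from F5 (the size of a perfect octave) reaches F4.

F4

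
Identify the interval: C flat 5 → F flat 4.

perfect 5th

Descending from Cb5 to Fb4 is the same interval as ascending Fb4 to Cb5.
F to C spans five letter names (F-G-A-B-C) — that makes it a fifth of some quality.
Counting semitones, Fb4→Cb5 is 7, which is the perfect fifth.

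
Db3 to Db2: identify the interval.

P8

Descending from Db3 to Db2 is the same interval as ascending Db2 to Db3.
D to D is the same letter name, plus an octave — that makes it an octave of some quality.
The perfect octave spans 12 semitones, and Db2 to Db3 is exactly 12 semitones — so this is a perfect octave.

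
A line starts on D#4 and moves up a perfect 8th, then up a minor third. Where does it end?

Up a perfect octave from D#4: D#5 (12 semitones up).
Up a minor third from D#5: F#5 (3 semitones up).

F#5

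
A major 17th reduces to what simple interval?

Subtracting seven from the interval number removes an octave: 17 − 14 = 3.
That makes a major seventeenth a compound major third — 2 octaves plus a major third.

major third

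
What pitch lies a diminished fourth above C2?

Fb2

The fourth takes the letter from C up to F.
A diminished fourth is 4 semitones; 4 semitones up from C2 gives Fb2.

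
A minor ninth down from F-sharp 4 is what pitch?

E-sharp 3

Two letters down from F (plus an octave) reaches E.
A minor ninth is 13 semitones; 13 semitones down from F#4 gives E#3.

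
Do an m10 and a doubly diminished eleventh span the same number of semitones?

Both span 15 semitones: a minor tenth and a doubly diminished eleventh are the same chromatic distance.

Yes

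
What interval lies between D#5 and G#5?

perfect 4th

D to G spans four letter names (D-E-F-G): a fourth.
D#5 to G#5 is 5 semitones, matching the perfect fourth exactly, so the quality is perfect.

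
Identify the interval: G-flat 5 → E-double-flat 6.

minor sixth

G to E spans six letter names (G-A-B-C-D-E), so the interval is some kind of sixth.
Gb5 to Ebb6 is 8 semitones, a half step short of the major sixth (9), so this is minor.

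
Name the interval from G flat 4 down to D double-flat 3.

Descending from Gb4 to Dbb3 is the same interval as ascending Dbb3 to Gb4.
D to G spans four letter names (D-E-F-G), plus an octave: an eleventh.
A perfect eleventh would be 17 semitones; Dbb3 to Gb4 is 18, one semitone wider, so the interval is augmented.
(Equivalently, a compound augmented fourth: an augmented fourth plus an octave.)

A11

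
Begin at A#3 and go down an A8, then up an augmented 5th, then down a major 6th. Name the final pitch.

G#2

A#3 down an augmented octave → A2 (13 semitones).
A2 up an augmented fifth → E#3 (8 semitones).
A major sixth down from E#3 is G#2.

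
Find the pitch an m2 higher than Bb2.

Cb3

Two letter names up from B: C.
A minor second is 1 semitone; 1 semitone up from Bb2 gives Cb3.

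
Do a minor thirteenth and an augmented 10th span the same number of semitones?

No

20 semitones (minor thirteenth) vs 17 semitones (augmented tenth): not equal.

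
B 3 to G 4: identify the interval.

minor 6th

B to G spans six letter names (B-C-D-E-F-G): a sixth.
At 8 semitones, B3→G4 falls one short of a major sixth: minor.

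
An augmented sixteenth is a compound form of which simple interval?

Subtracting seven from the interval number removes an octave: 16 − 14 = 2.
So an augmented sixteenth is 2 octaves plus an augmented second. The quality is unchanged.

A2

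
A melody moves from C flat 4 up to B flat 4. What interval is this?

major seventh

C to B spans seven letter names (C-D-E-F-G-A-B), so the interval is some kind of seventh.
Cb4 to Bb4 is 11 semitones, matching the major seventh exactly, so the quality is major.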